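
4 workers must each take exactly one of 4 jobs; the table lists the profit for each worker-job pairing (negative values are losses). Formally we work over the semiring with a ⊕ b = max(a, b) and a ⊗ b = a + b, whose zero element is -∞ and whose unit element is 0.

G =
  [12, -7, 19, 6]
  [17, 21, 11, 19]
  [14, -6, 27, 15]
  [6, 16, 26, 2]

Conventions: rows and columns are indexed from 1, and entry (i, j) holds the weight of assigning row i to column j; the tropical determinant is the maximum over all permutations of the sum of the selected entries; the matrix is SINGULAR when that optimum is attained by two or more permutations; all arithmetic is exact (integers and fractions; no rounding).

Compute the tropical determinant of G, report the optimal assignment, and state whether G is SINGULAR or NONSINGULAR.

σ = (1, 2, 3, 4): 12 + 21 + 27 + 2 = 62
σ = (1, 2, 4, 3): 12 + 21 + 15 + 26 = 74
σ = (1, 3, 2, 4): 12 + 11 + (-6) + 2 = 19
σ = (1, 3, 4, 2): 12 + 11 + 15 + 16 = 54
σ = (1, 4, 2, 3): 12 + 19 + (-6) + 26 = 51
σ = (1, 4, 3, 2): 12 + 19 + 27 + 16 = 74
σ = (2, 1, 3, 4): (-7) + 17 + 27 + 2 = 39
σ = (2, 1, 4, 3): (-7) + 17 + 15 + 26 = 51
σ = (2, 3, 1, 4): (-7) + 11 + 14 + 2 = 20
σ = (2, 3, 4, 1): (-7) + 11 + 15 + 6 = 25
σ = (2, 4, 1, 3): (-7) + 19 + 14 + 26 = 52
σ = (2, 4, 3, 1): (-7) + 19 + 27 + 6 = 45
σ = (3, 1, 2, 4): 19 + 17 + (-6) + 2 = 32
σ = (3, 1, 4, 2): 19 + 17 + 15 + 16 = 67
σ = (3, 2, 1, 4): 19 + 21 + 14 + 2 = 56
σ = (3, 2, 4, 1): 19 + 21 + 15 + 6 = 61
σ = (3, 4, 1, 2): 19 + 19 + 14 + 16 = 68
σ = (3, 4, 2, 1): 19 + 19 + (-6) + 6 = 38
σ = (4, 1, 2, 3): 6 + 17 + (-6) + 26 = 43
σ = (4, 1, 3, 2): 6 + 17 + 27 + 16 = 66
σ = (4, 2, 1, 3): 6 + 21 + 14 + 26 = 67
σ = (4, 2, 3, 1): 6 + 21 + 27 + 6 = 60
σ = (4, 3, 1, 2): 6 + 11 + 14 + 16 = 47
σ = (4, 3, 2, 1): 6 + 11 + (-6) + 6 = 17
Optimal value attained by: σ = (1, 2, 4, 3).
Answer: det⊕(G) = 74; verdict: SINGULAR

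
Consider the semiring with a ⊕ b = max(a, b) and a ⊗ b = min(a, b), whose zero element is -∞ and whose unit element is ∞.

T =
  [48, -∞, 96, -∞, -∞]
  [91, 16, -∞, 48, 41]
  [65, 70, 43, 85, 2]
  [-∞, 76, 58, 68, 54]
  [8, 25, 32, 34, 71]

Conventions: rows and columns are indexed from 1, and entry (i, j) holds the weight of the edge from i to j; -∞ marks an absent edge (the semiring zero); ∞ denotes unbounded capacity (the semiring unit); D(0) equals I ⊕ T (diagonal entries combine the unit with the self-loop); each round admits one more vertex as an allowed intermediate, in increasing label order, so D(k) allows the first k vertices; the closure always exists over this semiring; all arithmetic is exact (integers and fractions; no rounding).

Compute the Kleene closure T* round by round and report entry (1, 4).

D(0):
  [∞, -∞, 96, -∞, -∞]
  [91, ∞, -∞, 48, 41]
  [65, 70, ∞, 85, 2]
  [-∞, 76, 58, ∞, 54]
  [8, 25, 32, 34, ∞]
D(1):
  [∞, -∞, 96, -∞, -∞]
  [91, ∞, 91, 48, 41]
  [65, 70, ∞, 85, 2]
  [-∞, 76, 58, ∞, 54]
  [8, 25, 32, 34, ∞]
D(2):
  [∞, -∞, 96, -∞, -∞]
  [91, ∞, 91, 48, 41]
  [70, 70, ∞, 85, 41]
  [76, 76, 76, ∞, 54]
  [25, 25, 32, 34, ∞]
D(3):
  [∞, 70, 96, 85, 41]
  [91, ∞, 91, 85, 41]
  [70, 70, ∞, 85, 41]
  [76, 76, 76, ∞, 54]
  [32, 32, 32, 34, ∞]
D(4):
  [∞, 76, 96, 85, 54]
  [91, ∞, 91, 85, 54]
  [76, 76, ∞, 85, 54]
  [76, 76, 76, ∞, 54]
  [34, 34, 34, 34, ∞]
D(5):
  [∞, 76, 96, 85, 54]
  [91, ∞, 91, 85, 54]
  [76, 76, ∞, 85, 54]
  [76, 76, 76, ∞, 54]
  [34, 34, 34, 34, ∞]
Answer: T*[1][4] = 85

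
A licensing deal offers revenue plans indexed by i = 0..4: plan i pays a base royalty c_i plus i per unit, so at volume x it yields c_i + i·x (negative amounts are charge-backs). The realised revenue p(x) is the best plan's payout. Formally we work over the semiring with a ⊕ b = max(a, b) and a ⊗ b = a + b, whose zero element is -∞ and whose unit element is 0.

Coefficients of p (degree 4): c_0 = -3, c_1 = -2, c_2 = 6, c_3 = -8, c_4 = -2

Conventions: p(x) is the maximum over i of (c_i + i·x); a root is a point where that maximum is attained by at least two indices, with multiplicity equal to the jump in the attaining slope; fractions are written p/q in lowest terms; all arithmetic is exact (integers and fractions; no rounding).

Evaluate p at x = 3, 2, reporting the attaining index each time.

p(3) = max(-3+0·3=-3, -2+1·3=1, 6+2·3=12, -8+3·3=1, -2+4·3=10) = 12 (attained by i=2)
p(2) = max(-3+0·2=-3, -2+1·2=0, 6+2·2=10, -8+3·2=-2, -2+4·2=6) = 10 (attained by i=2)
Answer: p(3) = 12; p(2) = 10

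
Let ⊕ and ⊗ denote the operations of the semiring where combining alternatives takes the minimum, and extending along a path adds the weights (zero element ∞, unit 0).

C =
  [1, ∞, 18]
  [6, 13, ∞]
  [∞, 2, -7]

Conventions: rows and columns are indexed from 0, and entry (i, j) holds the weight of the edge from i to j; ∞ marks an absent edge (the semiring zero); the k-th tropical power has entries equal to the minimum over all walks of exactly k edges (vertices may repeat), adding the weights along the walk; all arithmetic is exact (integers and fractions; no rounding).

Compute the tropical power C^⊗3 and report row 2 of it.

C^⊗2:
  [2, 20, 11]
  [7, 26, 24]
  [8, -5, -14]
C^⊗3:
  [3, 13, 4]
  [8, 26, 17]
  [1, -12, -21]
Answer: row 2 of C^⊗3 = [1, -12, -21]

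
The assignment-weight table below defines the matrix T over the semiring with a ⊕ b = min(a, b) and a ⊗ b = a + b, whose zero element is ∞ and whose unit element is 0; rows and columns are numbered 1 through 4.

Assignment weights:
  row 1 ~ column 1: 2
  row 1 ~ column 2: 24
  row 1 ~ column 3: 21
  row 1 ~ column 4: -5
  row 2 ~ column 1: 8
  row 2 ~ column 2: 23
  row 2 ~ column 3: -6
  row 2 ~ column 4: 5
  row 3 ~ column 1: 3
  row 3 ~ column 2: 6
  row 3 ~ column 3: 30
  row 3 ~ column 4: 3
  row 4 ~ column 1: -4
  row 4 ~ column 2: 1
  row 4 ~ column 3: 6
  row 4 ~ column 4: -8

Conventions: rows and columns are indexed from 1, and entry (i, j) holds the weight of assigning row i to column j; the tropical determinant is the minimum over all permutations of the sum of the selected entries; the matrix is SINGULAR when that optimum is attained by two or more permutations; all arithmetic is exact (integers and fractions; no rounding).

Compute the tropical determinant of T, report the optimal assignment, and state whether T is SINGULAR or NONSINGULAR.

σ = (1, 2, 3, 4): 2 + 23 + 30 + (-8) = 47
σ = (1, 2, 4, 3): 2 + 23 + 3 + 6 = 34
σ = (1, 3, 2, 4): 2 + (-6) + 6 + (-8) = -6
σ = (1, 3, 4, 2): 2 + (-6) + 3 + 1 = 0
σ = (1, 4, 2, 3): 2 + 5 + 6 + 6 = 19
σ = (1, 4, 3, 2): 2 + 5 + 30 + 1 = 38
σ = (2, 1, 3, 4): 24 + 8 + 30 + (-8) = 54
σ = (2, 1, 4, 3): 24 + 8 + 3 + 6 = 41
σ = (2, 3, 1, 4): 24 + (-6) + 3 + (-8) = 13
σ = (2, 3, 4, 1): 24 + (-6) + 3 + (-4) = 17
σ = (2, 4, 1, 3): 24 + 5 + 3 + 6 = 38
σ = (2, 4, 3, 1): 24 + 5 + 30 + (-4) = 55
σ = (3, 1, 2, 4): 21 + 8 + 6 + (-8) = 27
σ = (3, 1, 4, 2): 21 + 8 + 3 + 1 = 33
σ = (3, 2, 1, 4): 21 + 23 + 3 + (-8) = 39
σ = (3, 2, 4, 1): 21 + 23 + 3 + (-4) = 43
σ = (3, 4, 1, 2): 21 + 5 + 3 + 1 = 30
σ = (3, 4, 2, 1): 21 + 5 + 6 + (-4) = 28
σ = (4, 1, 2, 3): (-5) + 8 + 6 + 6 = 15
σ = (4, 1, 3, 2): (-5) + 8 + 30 + 1 = 34
σ = (4, 2, 1, 3): (-5) + 23 + 3 + 6 = 27
σ = (4, 2, 3, 1): (-5) + 23 + 30 + (-4) = 44
σ = (4, 3, 1, 2): (-5) + (-6) + 3 + 1 = -7
σ = (4, 3, 2, 1): (-5) + (-6) + 6 + (-4) = -9
Optimal value attained by: σ = (4, 3, 2, 1).
Answer: det⊕(T) = -9; verdict: NONSINGULAR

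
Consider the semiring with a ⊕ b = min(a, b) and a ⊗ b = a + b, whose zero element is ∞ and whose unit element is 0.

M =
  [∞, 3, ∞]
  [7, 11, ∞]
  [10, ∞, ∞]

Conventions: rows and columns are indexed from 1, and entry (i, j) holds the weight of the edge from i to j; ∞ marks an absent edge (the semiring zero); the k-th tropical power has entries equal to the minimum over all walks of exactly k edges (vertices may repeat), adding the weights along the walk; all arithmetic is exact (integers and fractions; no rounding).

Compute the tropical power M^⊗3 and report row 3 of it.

M^⊗2:
  [10, 14, ∞]
  [18, 10, ∞]
  [∞, 13, ∞]
M^⊗3:
  [21, 13, ∞]
  [17, 21, ∞]
  [20, 24, ∞]
Answer: row 3 of M^⊗3 = [20, 24, ∞]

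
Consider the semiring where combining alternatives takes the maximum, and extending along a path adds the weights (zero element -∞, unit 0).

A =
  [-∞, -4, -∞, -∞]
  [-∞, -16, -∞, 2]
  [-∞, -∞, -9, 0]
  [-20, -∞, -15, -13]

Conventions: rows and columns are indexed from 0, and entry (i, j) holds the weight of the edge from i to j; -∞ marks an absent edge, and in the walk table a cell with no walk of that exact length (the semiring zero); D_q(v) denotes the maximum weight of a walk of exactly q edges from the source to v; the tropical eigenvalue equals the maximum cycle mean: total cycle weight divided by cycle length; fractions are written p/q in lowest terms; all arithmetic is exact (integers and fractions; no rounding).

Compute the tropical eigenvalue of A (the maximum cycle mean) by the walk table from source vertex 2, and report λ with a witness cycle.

q=0: [-∞, -∞, 0, -∞]
q=1: [-∞, -∞, -9, 0]
q=2: [-20, -∞, -15, -9]
q=3: [-29, -24, -24, -15]
q=4: [-35, -33, -30, -22]
Optimal cycle mean attained by: cycle 0->1->3->0, total (-4) + 2 + (-20), length 3.
Answer: λ = -22/3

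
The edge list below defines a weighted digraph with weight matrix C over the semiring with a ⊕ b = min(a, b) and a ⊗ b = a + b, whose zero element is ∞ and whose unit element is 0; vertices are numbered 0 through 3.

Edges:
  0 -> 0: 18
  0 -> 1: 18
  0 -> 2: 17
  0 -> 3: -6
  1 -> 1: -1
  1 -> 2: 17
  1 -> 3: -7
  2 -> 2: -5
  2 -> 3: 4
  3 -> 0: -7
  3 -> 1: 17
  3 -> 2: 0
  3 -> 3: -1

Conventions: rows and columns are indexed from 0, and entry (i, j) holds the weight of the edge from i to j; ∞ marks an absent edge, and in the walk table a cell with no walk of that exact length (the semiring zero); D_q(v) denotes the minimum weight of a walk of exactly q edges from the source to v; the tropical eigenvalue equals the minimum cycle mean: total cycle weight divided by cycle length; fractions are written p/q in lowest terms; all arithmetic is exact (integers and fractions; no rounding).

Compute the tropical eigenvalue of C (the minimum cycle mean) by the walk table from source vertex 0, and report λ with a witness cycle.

q=0: [0, ∞, ∞, ∞]
q=1: [18, 18, 17, -6]
q=2: [-13, 11, -6, -7]
q=3: [-14, 5, -11, -19]
q=4: [-26, -2, -19, -20]
Optimal cycle mean attained by: cycle 0->3->0, total (-6) + (-7), length 2.
Answer: λ = -13/2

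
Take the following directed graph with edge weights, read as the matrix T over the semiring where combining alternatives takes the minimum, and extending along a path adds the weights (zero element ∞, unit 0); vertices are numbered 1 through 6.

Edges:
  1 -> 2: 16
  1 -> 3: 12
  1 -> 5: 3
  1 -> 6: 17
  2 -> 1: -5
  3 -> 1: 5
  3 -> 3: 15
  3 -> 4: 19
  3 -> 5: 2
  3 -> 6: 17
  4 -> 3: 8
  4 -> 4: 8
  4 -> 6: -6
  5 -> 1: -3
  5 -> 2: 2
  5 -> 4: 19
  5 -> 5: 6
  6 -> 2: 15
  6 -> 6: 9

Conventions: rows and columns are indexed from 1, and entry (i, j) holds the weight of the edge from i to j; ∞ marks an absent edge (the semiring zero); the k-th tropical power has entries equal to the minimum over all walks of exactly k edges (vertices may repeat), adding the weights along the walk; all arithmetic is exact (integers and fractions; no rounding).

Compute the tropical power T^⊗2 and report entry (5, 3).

T^⊗2:
  [0, 5, 27, 22, 9, 26]
  [∞, 11, 7, ∞, -2, 12]
  [-1, 4, 17, 21, 8, 13]
  [13, 9, 16, 16, 10, 2]
  [-3, 8, 9, 25, 0, 13]
  [10, 24, ∞, ∞, ∞, 18]
Key observation: the optimum is the walk 5->1->3, with weight (-3) + 12 = 9.
Optimal value attained by: walk 5->1->3.
Answer: (T^⊗2)[5][3] = 9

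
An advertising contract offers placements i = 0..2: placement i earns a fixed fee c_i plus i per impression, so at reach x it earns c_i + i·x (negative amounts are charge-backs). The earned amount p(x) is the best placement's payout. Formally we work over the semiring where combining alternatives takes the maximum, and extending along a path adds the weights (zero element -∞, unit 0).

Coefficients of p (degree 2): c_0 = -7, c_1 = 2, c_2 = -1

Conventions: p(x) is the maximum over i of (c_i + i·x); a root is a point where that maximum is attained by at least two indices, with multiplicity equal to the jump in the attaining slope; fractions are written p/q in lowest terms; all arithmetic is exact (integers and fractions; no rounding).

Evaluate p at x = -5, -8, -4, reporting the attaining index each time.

p(-5) = max(-7+0·(-5)=-7, 2+1·(-5)=-3, -1+2·(-5)=-11) = -3 (attained by i=1)
p(-8) = max(-7+0·(-8)=-7, 2+1·(-8)=-6, -1+2·(-8)=-17) = -6 (attained by i=1)
p(-4) = max(-7+0·(-4)=-7, 2+1·(-4)=-2, -1+2·(-4)=-9) = -2 (attained by i=1)
Answer: p(-5) = -3; p(-8) = -6; p(-4) = -2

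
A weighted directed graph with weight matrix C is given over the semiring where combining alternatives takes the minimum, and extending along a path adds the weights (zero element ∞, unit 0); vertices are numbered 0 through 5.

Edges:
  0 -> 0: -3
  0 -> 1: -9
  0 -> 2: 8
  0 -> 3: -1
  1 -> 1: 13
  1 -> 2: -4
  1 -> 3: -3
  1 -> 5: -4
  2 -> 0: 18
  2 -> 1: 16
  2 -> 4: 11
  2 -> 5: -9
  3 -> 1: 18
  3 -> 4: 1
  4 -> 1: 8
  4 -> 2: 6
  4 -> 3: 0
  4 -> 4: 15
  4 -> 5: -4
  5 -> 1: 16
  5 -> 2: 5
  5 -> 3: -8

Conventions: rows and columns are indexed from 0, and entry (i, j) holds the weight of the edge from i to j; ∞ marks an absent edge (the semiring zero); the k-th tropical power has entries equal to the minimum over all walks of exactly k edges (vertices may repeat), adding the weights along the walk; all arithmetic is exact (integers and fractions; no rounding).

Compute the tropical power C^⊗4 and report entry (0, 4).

C^⊗2:
  [-6, -12, -13, -12, 0, -13]
  [14, 12, 1, -12, -2, -13]
  [15, 7, -4, -17, 26, 7]
  [∞, 9, 7, 1, 16, -3]
  [24, 12, 1, -12, 1, -3]
  [23, 10, 12, 13, -7, -4]
C^⊗3:
  [-9, -15, -16, -21, -11, -22]
  [11, 3, -8, -21, -11, -8]
  [12, 1, 3, -1, -16, -13]
  [25, 13, 2, -11, 2, -2]
  [19, 6, 2, -11, -11, -8]
  [20, 1, -1, -12, 8, -11]
C^⊗4:
  [-12, -18, -19, -30, -20, -25]
  [8, -3, -5, -16, -20, -17]
  [9, -8, -10, -21, -1, -20]
  [20, 7, 3, -10, -10, -7]
  [16, -3, -5, -16, -10, -15]
  [17, 5, -6, -19, -11, -10]
Key observation: the optimum is the walk 0->1->5->3->4, with weight (-9) + (-4) + (-8) + 1 = -20.
Optimal value attained by: walk 0->1->5->3->4.
Answer: (C^⊗4)[0][4] = -20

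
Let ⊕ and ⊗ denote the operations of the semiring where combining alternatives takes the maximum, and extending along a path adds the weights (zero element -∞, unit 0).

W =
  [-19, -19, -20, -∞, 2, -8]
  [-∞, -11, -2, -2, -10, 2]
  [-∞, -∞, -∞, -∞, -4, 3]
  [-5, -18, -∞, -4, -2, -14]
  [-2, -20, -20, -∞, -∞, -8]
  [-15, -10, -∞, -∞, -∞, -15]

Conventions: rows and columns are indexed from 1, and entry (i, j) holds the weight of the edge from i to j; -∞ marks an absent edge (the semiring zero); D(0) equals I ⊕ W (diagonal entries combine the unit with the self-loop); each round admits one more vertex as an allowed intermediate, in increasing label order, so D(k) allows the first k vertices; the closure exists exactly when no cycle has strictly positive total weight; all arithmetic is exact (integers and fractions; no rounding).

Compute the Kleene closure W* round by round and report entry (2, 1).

D(0):
  [0, -19, -20, -∞, 2, -8]
  [-∞, 0, -2, -2, -10, 2]
  [-∞, -∞, 0, -∞, -4, 3]
  [-5, -18, -∞, 0, -2, -14]
  [-2, -20, -20, -∞, 0, -8]
  [-15, -10, -∞, -∞, -∞, 0]
D(1):
  [0, -19, -20, -∞, 2, -8]
  [-∞, 0, -2, -2, -10, 2]
  [-∞, -∞, 0, -∞, -4, 3]
  [-5, -18, -25, 0, -2, -13]
  [-2, -20, -20, -∞, 0, -8]
  [-15, -10, -35, -∞, -13, 0]
D(2):
  [0, -19, -20, -21, 2, -8]
  [-∞, 0, -2, -2, -10, 2]
  [-∞, -∞, 0, -∞, -4, 3]
  [-5, -18, -20, 0, -2, -13]
  [-2, -20, -20, -22, 0, -8]
  [-15, -10, -12, -12, -13, 0]
D(3):
  [0, -19, -20, -21, 2, -8]
  [-∞, 0, -2, -2, -6, 2]
  [-∞, -∞, 0, -∞, -4, 3]
  [-5, -18, -20, 0, -2, -13]
  [-2, -20, -20, -22, 0, -8]
  [-15, -10, -12, -12, -13, 0]
D(4):
  [0, -19, -20, -21, 2, -8]
  [-7, 0, -2, -2, -4, 2]
  [-∞, -∞, 0, -∞, -4, 3]
  [-5, -18, -20, 0, -2, -13]
  [-2, -20, -20, -22, 0, -8]
  [-15, -10, -12, -12, -13, 0]
D(5):
  [0, -18, -18, -20, 2, -6]
  [-6, 0, -2, -2, -4, 2]
  [-6, -24, 0, -26, -4, 3]
  [-4, -18, -20, 0, -2, -10]
  [-2, -20, -20, -22, 0, -8]
  [-15, -10, -12, -12, -13, 0]
D(6):
  [0, -16, -18, -18, 2, -6]
  [-6, 0, -2, -2, -4, 2]
  [-6, -7, 0, -9, -4, 3]
  [-4, -18, -20, 0, -2, -10]
  [-2, -18, -20, -20, 0, -8]
  [-15, -10, -12, -12, -13, 0]
Answer: W*[2][1] = -6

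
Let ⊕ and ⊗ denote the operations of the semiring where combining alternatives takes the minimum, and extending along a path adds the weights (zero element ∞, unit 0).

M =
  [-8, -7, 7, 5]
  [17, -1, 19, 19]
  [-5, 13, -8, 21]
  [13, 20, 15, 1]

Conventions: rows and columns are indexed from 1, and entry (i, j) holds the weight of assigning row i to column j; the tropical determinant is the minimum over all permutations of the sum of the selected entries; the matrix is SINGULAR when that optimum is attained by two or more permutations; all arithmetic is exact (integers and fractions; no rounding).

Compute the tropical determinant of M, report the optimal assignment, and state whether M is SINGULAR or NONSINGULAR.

σ = (1, 2, 3, 4): (-8) + (-1) + (-8) + 1 = -16
σ = (1, 2, 4, 3): (-8) + (-1) + 21 + 15 = 27
σ = (1, 3, 2, 4): (-8) + 19 + 13 + 1 = 25
σ = (1, 3, 4, 2): (-8) + 19 + 21 + 20 = 52
σ = (1, 4, 2, 3): (-8) + 19 + 13 + 15 = 39
σ = (1, 4, 3, 2): (-8) + 19 + (-8) + 20 = 23
σ = (2, 1, 3, 4): (-7) + 17 + (-8) + 1 = 3
σ = (2, 1, 4, 3): (-7) + 17 + 21 + 15 = 46
σ = (2, 3, 1, 4): (-7) + 19 + (-5) + 1 = 8
σ = (2, 3, 4, 1): (-7) + 19 + 21 + 13 = 46
σ = (2, 4, 1, 3): (-7) + 19 + (-5) + 15 = 22
σ = (2, 4, 3, 1): (-7) + 19 + (-8) + 13 = 17
σ = (3, 1, 2, 4): 7 + 17 + 13 + 1 = 38
σ = (3, 1, 4, 2): 7 + 17 + 21 + 20 = 65
σ = (3, 2, 1, 4): 7 + (-1) + (-5) + 1 = 2
σ = (3, 2, 4, 1): 7 + (-1) + 21 + 13 = 40
σ = (3, 4, 1, 2): 7 + 19 + (-5) + 20 = 41
σ = (3, 4, 2, 1): 7 + 19 + 13 + 13 = 52
σ = (4, 1, 2, 3): 5 + 17 + 13 + 15 = 50
σ = (4, 1, 3, 2): 5 + 17 + (-8) + 20 = 34
σ = (4, 2, 1, 3): 5 + (-1) + (-5) + 15 = 14
σ = (4, 2, 3, 1): 5 + (-1) + (-8) + 13 = 9
σ = (4, 3, 1, 2): 5 + 19 + (-5) + 20 = 39
σ = (4, 3, 2, 1): 5 + 19 + 13 + 13 = 50
Optimal value attained by: σ = (1, 2, 3, 4).
Answer: det⊕(M) = -16; verdict: NONSINGULAR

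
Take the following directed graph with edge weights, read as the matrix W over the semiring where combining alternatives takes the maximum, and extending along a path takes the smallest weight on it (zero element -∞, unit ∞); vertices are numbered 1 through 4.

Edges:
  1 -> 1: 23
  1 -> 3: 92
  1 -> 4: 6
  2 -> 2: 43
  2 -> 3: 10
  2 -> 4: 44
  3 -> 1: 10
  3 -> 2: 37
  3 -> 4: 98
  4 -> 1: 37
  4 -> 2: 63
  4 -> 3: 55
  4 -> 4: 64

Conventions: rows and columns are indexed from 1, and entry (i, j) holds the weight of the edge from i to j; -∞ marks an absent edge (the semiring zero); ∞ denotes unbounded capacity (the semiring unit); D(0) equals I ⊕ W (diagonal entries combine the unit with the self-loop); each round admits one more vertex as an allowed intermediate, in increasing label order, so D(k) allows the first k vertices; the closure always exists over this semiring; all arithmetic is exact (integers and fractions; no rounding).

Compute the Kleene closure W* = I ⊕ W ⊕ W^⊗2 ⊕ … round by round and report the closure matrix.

D(0):
  [∞, -∞, 92, 6]
  [-∞, ∞, 10, 44]
  [10, 37, ∞, 98]
  [37, 63, 55, ∞]
D(1):
  [∞, -∞, 92, 6]
  [-∞, ∞, 10, 44]
  [10, 37, ∞, 98]
  [37, 63, 55, ∞]
D(2):
  [∞, -∞, 92, 6]
  [-∞, ∞, 10, 44]
  [10, 37, ∞, 98]
  [37, 63, 55, ∞]
D(3):
  [∞, 37, 92, 92]
  [10, ∞, 10, 44]
  [10, 37, ∞, 98]
  [37, 63, 55, ∞]
D(4):
  [∞, 63, 92, 92]
  [37, ∞, 44, 44]
  [37, 63, ∞, 98]
  [37, 63, 55, ∞]
Answer: W* = [[∞, 63, 92, 92], [37, ∞, 44, 44], [37, 63, ∞, 98], [37, 63, 55, ∞]]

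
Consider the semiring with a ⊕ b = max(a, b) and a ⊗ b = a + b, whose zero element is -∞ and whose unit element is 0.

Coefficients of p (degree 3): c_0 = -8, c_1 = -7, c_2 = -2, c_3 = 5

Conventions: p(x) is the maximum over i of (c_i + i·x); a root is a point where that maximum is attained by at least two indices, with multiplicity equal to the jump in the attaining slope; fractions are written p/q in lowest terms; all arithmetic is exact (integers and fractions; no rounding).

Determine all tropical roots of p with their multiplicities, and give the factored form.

hull edge (i=0, c=-8) to (i=3, c=5): slope 13/3, span 3
Factored form: p(x) = 5 ⊗ (x ⊕ (-13/3)) ⊗ (x ⊕ (-13/3)) ⊗ (x ⊕ (-13/3))
Answer: roots = -13/3 (mult 3)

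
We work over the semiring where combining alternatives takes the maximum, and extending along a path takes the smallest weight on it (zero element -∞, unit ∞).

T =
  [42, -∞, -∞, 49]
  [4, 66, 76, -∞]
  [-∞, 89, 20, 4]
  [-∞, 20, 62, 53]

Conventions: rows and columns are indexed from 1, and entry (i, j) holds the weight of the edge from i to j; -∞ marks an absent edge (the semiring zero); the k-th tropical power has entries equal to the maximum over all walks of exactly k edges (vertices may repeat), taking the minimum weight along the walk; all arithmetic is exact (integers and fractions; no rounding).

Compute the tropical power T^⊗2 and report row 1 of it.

T^⊗2:
  [42, 20, 49, 49]
  [4, 76, 66, 4]
  [4, 66, 76, 4]
  [4, 62, 53, 53]
Answer: row 1 of T^⊗2 = [42, 20, 49, 49]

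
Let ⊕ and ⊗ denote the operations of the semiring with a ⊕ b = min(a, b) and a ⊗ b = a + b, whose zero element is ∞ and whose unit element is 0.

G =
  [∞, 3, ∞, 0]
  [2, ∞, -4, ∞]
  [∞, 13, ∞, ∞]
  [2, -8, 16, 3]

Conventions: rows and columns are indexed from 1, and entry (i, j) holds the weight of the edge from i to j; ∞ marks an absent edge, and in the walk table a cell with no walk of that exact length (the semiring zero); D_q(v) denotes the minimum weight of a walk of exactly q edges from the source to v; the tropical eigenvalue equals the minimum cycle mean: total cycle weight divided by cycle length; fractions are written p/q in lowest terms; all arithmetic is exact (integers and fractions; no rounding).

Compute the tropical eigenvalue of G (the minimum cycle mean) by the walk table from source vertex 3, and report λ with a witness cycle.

q=0: [∞, ∞, 0, ∞]
q=1: [∞, 13, ∞, ∞]
q=2: [15, ∞, 9, ∞]
q=3: [∞, 18, ∞, 15]
q=4: [17, 7, 14, 18]
Optimal cycle mean attained by: cycle 1->4->2->1, total 0 + (-8) + 2, length 3.
Answer: λ = -2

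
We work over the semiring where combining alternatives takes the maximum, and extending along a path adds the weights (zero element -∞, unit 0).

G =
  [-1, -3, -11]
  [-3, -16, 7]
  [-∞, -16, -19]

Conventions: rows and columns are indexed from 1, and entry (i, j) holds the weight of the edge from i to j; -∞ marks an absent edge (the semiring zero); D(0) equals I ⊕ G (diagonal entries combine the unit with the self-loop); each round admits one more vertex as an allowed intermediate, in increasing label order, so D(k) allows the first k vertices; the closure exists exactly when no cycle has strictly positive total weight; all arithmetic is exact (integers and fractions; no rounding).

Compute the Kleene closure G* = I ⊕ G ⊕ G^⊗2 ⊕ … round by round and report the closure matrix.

D(0):
  [0, -3, -11]
  [-3, 0, 7]
  [-∞, -16, 0]
D(1):
  [0, -3, -11]
  [-3, 0, 7]
  [-∞, -16, 0]
D(2):
  [0, -3, 4]
  [-3, 0, 7]
  [-19, -16, 0]
D(3):
  [0, -3, 4]
  [-3, 0, 7]
  [-19, -16, 0]
Answer: G* = [[0, -3, 4], [-3, 0, 7], [-19, -16, 0]]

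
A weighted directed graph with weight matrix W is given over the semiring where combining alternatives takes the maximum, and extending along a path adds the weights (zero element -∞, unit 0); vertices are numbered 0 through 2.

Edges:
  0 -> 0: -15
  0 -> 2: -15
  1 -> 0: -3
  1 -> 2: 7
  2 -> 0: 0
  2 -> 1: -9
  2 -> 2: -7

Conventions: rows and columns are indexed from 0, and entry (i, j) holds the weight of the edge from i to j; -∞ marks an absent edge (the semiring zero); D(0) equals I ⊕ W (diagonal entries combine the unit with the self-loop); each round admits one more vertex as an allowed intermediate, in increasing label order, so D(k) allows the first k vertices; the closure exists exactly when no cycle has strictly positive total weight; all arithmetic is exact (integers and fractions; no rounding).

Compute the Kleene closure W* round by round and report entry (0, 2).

D(0):
  [0, -∞, -15]
  [-3, 0, 7]
  [0, -9, 0]
D(1):
  [0, -∞, -15]
  [-3, 0, 7]
  [0, -9, 0]
D(2):
  [0, -∞, -15]
  [-3, 0, 7]
  [0, -9, 0]
D(3):
  [0, -24, -15]
  [7, 0, 7]
  [0, -9, 0]
Answer: W*[0][2] = -15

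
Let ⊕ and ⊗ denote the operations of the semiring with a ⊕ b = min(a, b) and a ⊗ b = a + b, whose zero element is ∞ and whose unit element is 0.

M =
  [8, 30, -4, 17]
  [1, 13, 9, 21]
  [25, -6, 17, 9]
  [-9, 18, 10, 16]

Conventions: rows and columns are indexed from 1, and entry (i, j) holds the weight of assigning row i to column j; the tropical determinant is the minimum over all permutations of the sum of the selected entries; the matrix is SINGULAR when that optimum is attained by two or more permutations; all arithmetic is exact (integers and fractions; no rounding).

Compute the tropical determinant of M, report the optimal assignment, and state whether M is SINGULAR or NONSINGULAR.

σ = (1, 2, 3, 4): 8 + 13 + 17 + 16 = 54
σ = (1, 2, 4, 3): 8 + 13 + 9 + 10 = 40
σ = (1, 3, 2, 4): 8 + 9 + (-6) + 16 = 27
σ = (1, 3, 4, 2): 8 + 9 + 9 + 18 = 44
σ = (1, 4, 2, 3): 8 + 21 + (-6) + 10 = 33
σ = (1, 4, 3, 2): 8 + 21 + 17 + 18 = 64
σ = (2, 1, 3, 4): 30 + 1 + 17 + 16 = 64
σ = (2, 1, 4, 3): 30 + 1 + 9 + 10 = 50
σ = (2, 3, 1, 4): 30 + 9 + 25 + 16 = 80
σ = (2, 3, 4, 1): 30 + 9 + 9 + (-9) = 39
σ = (2, 4, 1, 3): 30 + 21 + 25 + 10 = 86
σ = (2, 4, 3, 1): 30 + 21 + 17 + (-9) = 59
σ = (3, 1, 2, 4): (-4) + 1 + (-6) + 16 = 7
σ = (3, 1, 4, 2): (-4) + 1 + 9 + 18 = 24
σ = (3, 2, 1, 4): (-4) + 13 + 25 + 16 = 50
σ = (3, 2, 4, 1): (-4) + 13 + 9 + (-9) = 9
σ = (3, 4, 1, 2): (-4) + 21 + 25 + 18 = 60
σ = (3, 4, 2, 1): (-4) + 21 + (-6) + (-9) = 2
σ = (4, 1, 2, 3): 17 + 1 + (-6) + 10 = 22
σ = (4, 1, 3, 2): 17 + 1 + 17 + 18 = 53
σ = (4, 2, 1, 3): 17 + 13 + 25 + 10 = 65
σ = (4, 2, 3, 1): 17 + 13 + 17 + (-9) = 38
σ = (4, 3, 1, 2): 17 + 9 + 25 + 18 = 69
σ = (4, 3, 2, 1): 17 + 9 + (-6) + (-9) = 11
Optimal value attained by: σ = (3, 4, 2, 1).
Answer: det⊕(M) = 2; verdict: NONSINGULAR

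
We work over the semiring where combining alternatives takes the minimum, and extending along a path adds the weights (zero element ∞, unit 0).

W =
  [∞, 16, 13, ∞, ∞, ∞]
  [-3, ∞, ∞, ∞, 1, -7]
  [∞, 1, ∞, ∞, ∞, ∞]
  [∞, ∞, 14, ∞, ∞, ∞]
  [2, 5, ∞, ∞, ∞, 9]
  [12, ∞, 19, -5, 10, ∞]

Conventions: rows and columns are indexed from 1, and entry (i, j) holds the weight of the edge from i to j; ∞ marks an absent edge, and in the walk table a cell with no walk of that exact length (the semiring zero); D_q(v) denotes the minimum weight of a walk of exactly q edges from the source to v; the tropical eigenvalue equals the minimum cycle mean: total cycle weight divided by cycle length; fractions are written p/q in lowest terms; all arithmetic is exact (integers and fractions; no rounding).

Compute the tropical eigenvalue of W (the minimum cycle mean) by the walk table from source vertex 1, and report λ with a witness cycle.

q=0: [0, ∞, ∞, ∞, ∞, ∞]
q=1: [∞, 16, 13, ∞, ∞, ∞]
q=2: [13, 14, ∞, ∞, 17, 9]
q=3: [11, 22, 26, 4, 15, 7]
q=4: [17, 20, 18, 2, 17, 15]
q=5: [17, 19, 16, 10, 21, 13]
q=6: [16, 17, 24, 8, 20, 12]
Optimal cycle mean attained by: cycle 2->6->4->3->2, total (-7) + (-5) + 14 + 1, length 4.
Answer: λ = 3/4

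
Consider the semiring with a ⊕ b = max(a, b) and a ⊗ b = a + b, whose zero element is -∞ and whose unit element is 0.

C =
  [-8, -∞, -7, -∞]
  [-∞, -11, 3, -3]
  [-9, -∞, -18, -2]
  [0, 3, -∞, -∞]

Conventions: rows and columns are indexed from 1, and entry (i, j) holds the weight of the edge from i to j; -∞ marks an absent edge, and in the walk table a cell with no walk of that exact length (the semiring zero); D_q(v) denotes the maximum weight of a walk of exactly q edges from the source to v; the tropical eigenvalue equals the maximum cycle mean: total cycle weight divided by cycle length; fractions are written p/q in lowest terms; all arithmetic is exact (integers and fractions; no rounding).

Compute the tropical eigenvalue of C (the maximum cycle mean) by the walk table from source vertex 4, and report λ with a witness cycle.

q=0: [-∞, -∞, -∞, 0]
q=1: [0, 3, -∞, -∞]
q=2: [-8, -8, 6, 0]
q=3: [0, 3, -5, 4]
q=4: [4, 7, 6, 0]
Optimal cycle mean attained by: cycle 2->3->4->2, total 3 + (-2) + 3, length 3.
Answer: λ = 4/3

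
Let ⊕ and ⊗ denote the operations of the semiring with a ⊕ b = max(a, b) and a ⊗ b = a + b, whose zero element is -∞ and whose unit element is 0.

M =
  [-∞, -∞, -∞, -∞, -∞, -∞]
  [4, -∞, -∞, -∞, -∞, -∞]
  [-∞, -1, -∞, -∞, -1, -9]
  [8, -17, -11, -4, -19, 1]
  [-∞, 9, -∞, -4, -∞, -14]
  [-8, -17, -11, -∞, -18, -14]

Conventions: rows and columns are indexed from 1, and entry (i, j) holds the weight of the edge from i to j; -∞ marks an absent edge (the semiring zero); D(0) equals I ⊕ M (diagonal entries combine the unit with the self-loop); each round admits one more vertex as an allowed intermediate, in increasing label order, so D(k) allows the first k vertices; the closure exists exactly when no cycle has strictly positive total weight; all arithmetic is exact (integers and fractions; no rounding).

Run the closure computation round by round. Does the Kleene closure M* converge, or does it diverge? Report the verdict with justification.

D(0):
  [0, -∞, -∞, -∞, -∞, -∞]
  [4, 0, -∞, -∞, -∞, -∞]
  [-∞, -1, 0, -∞, -1, -9]
  [8, -17, -11, 0, -19, 1]
  [-∞, 9, -∞, -4, 0, -14]
  [-8, -17, -11, -∞, -18, 0]
D(1):
  [0, -∞, -∞, -∞, -∞, -∞]
  [4, 0, -∞, -∞, -∞, -∞]
  [-∞, -1, 0, -∞, -1, -9]
  [8, -17, -11, 0, -19, 1]
  [-∞, 9, -∞, -4, 0, -14]
  [-8, -17, -11, -∞, -18, 0]
D(2):
  [0, -∞, -∞, -∞, -∞, -∞]
  [4, 0, -∞, -∞, -∞, -∞]
  [3, -1, 0, -∞, -1, -9]
  [8, -17, -11, 0, -19, 1]
  [13, 9, -∞, -4, 0, -14]
  [-8, -17, -11, -∞, -18, 0]
D(3):
  [0, -∞, -∞, -∞, -∞, -∞]
  [4, 0, -∞, -∞, -∞, -∞]
  [3, -1, 0, -∞, -1, -9]
  [8, -12, -11, 0, -12, 1]
  [13, 9, -∞, -4, 0, -14]
  [-8, -12, -11, -∞, -12, 0]
D(4):
  [0, -∞, -∞, -∞, -∞, -∞]
  [4, 0, -∞, -∞, -∞, -∞]
  [3, -1, 0, -∞, -1, -9]
  [8, -12, -11, 0, -12, 1]
  [13, 9, -15, -4, 0, -3]
  [-8, -12, -11, -∞, -12, 0]
D(5):
  [0, -∞, -∞, -∞, -∞, -∞]
  [4, 0, -∞, -∞, -∞, -∞]
  [12, 8, 0, -5, -1, -4]
  [8, -3, -11, 0, -12, 1]
  [13, 9, -15, -4, 0, -3]
  [1, -3, -11, -16, -12, 0]
D(6):
  [0, -∞, -∞, -∞, -∞, -∞]
  [4, 0, -∞, -∞, -∞, -∞]
  [12, 8, 0, -5, -1, -4]
  [8, -2, -10, 0, -11, 1]
  [13, 9, -14, -4, 0, -3]
  [1, -3, -11, -16, -12, 0]
Key observation: every diagonal entry stays at the unit through all rounds, so no improving cycle exists.
Answer: CONVERGES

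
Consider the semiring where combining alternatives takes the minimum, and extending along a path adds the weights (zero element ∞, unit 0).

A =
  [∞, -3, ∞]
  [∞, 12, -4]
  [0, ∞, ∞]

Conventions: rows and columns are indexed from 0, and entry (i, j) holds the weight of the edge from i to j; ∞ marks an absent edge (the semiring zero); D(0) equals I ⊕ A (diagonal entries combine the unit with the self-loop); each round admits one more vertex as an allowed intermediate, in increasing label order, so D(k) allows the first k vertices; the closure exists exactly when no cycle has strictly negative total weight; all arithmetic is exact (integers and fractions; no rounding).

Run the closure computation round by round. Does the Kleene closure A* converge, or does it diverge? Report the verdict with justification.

D(0):
  [0, -3, ∞]
  [∞, 0, -4]
  [0, ∞, 0]
D(1):
  [0, -3, ∞]
  [∞, 0, -4]
  [0, -3, 0]
Detection: at round 2, diagonal entry (2, 2) turns strictly negative.
Key observation: the cycle 2->0->1->2 has total weight 0 + (-3) + (-4), which is strictly negative.
Answer: DIVERGES — negative cycle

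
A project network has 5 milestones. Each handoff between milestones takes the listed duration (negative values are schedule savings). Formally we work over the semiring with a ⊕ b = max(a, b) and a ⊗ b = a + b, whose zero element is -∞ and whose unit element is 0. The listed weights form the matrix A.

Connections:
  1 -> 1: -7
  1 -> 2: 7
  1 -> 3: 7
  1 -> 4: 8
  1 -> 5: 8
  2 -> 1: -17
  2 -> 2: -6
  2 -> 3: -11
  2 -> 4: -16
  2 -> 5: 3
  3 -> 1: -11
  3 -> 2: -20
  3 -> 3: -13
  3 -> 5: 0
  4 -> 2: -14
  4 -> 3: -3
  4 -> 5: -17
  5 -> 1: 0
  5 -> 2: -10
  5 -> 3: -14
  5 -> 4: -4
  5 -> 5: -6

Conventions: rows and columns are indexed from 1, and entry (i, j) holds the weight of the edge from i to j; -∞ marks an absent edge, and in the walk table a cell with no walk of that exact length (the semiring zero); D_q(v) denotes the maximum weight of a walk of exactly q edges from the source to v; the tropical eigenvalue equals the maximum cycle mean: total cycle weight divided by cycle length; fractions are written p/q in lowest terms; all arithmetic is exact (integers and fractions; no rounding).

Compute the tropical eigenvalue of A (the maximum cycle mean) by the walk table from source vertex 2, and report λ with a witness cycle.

q=0: [-∞, 0, -∞, -∞, -∞]
q=1: [-17, -6, -11, -16, 3]
q=2: [3, -7, -10, -1, -3]
q=3: [-3, 10, 10, 11, 11]
q=4: [11, 4, 8, 7, 13]
q=5: [13, 18, 18, 19, 19]
Optimal cycle mean attained by: cycle 1->5->1, total 8 + 0, length 2.
Answer: λ = 4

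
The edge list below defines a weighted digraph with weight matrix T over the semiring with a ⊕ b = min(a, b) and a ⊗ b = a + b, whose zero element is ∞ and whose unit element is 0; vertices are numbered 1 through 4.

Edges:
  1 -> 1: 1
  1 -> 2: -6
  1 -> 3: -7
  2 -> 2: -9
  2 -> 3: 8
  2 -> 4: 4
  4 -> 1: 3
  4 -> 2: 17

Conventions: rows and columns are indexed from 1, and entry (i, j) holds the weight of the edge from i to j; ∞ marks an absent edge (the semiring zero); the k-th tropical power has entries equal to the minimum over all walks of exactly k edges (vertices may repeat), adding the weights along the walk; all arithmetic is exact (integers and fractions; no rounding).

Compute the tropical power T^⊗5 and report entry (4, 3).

T^⊗2:
  [2, -15, -6, -2]
  [7, -18, -1, -5]
  [∞, ∞, ∞, ∞]
  [4, -3, -4, 21]
T^⊗3:
  [1, -24, -7, -11]
  [-2, -27, -10, -14]
  [∞, ∞, ∞, ∞]
  [5, -12, -3, 1]
T^⊗4:
  [-8, -33, -16, -20]
  [-11, -36, -19, -23]
  [∞, ∞, ∞, ∞]
  [4, -21, -4, -8]
T^⊗5:
  [-17, -42, -25, -29]
  [-20, -45, -28, -32]
  [∞, ∞, ∞, ∞]
  [-5, -30, -13, -17]
Key observation: the optimum is the walk 4->1->2->2->2->3, with weight 3 + (-6) + (-9) + (-9) + 8 = -13.
Optimal value attained by: walk 4->1->2->2->2->3.
Answer: (T^⊗5)[4][3] = -13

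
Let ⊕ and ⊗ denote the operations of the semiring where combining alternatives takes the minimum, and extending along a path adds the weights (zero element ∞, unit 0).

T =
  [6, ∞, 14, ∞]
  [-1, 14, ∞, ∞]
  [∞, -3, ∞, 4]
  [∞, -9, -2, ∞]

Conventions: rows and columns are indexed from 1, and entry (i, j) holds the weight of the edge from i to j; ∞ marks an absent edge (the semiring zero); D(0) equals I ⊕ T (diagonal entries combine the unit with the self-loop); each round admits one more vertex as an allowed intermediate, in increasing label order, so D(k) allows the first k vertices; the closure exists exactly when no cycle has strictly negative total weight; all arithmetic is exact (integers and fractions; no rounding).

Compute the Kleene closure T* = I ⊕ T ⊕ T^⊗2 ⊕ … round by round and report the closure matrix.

D(0):
  [0, ∞, 14, ∞]
  [-1, 0, ∞, ∞]
  [∞, -3, 0, 4]
  [∞, -9, -2, 0]
D(1):
  [0, ∞, 14, ∞]
  [-1, 0, 13, ∞]
  [∞, -3, 0, 4]
  [∞, -9, -2, 0]
D(2):
  [0, ∞, 14, ∞]
  [-1, 0, 13, ∞]
  [-4, -3, 0, 4]
  [-10, -9, -2, 0]
D(3):
  [0, 11, 14, 18]
  [-1, 0, 13, 17]
  [-4, -3, 0, 4]
  [-10, -9, -2, 0]
D(4):
  [0, 9, 14, 18]
  [-1, 0, 13, 17]
  [-6, -5, 0, 4]
  [-10, -9, -2, 0]
Answer: T* = [[0, 9, 14, 18], [-1, 0, 13, 17], [-6, -5, 0, 4], [-10, -9, -2, 0]]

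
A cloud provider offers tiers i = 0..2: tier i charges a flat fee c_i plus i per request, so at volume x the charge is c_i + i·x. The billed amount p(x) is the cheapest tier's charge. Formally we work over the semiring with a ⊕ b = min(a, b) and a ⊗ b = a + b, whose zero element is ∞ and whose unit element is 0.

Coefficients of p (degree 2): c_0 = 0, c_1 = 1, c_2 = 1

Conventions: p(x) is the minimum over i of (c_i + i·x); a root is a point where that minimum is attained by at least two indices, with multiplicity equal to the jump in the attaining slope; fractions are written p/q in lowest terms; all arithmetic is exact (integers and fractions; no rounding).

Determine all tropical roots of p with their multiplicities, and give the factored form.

hull edge (i=0, c=0) to (i=2, c=1): slope 1/2, span 2
Factored form: p(x) = 1 ⊗ (x ⊕ (-1/2)) ⊗ (x ⊕ (-1/2))
Answer: roots = -1/2 (mult 2)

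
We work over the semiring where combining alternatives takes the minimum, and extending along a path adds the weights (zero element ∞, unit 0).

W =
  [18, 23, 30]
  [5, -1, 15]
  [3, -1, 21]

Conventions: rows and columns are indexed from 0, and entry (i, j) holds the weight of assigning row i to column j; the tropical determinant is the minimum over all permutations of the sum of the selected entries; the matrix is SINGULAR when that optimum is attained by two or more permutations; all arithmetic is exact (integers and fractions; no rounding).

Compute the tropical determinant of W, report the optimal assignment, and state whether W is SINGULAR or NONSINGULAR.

σ = (0, 1, 2): 18 + (-1) + 21 = 38
σ = (0, 2, 1): 18 + 15 + (-1) = 32
σ = (1, 0, 2): 23 + 5 + 21 = 49
σ = (1, 2, 0): 23 + 15 + 3 = 41
σ = (2, 0, 1): 30 + 5 + (-1) = 34
σ = (2, 1, 0): 30 + (-1) + 3 = 32
Optimal value attained by: σ = (0, 2, 1).
Answer: det⊕(W) = 32; verdict: SINGULAR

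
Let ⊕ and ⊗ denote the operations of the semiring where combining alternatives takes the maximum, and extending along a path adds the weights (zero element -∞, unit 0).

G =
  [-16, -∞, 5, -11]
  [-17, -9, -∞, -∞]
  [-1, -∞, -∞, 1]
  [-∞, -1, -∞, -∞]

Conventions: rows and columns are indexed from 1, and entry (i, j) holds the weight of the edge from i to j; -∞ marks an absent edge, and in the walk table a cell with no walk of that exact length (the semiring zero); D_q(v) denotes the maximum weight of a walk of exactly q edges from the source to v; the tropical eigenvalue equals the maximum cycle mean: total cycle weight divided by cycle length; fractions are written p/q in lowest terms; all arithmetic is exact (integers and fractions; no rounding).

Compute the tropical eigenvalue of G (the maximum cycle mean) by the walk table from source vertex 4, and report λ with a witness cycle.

q=0: [-∞, -∞, -∞, 0]
q=1: [-∞, -1, -∞, -∞]
q=2: [-18, -10, -∞, -∞]
q=3: [-27, -19, -13, -29]
q=4: [-14, -28, -22, -12]
Optimal cycle mean attained by: cycle 1->3->1, total 5 + (-1), length 2.
Answer: λ = 2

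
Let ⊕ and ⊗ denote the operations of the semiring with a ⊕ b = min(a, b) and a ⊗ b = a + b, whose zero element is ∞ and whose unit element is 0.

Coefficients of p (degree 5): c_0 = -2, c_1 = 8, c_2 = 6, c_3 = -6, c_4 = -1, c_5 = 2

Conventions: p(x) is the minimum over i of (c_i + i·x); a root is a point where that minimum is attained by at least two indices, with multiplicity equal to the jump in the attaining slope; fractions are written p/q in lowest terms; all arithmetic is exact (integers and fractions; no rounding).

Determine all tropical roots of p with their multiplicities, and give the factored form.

hull edge (i=0, c=-2) to (i=3, c=-6): slope -4/3, span 3
hull edge (i=3, c=-6) to (i=5, c=2): slope 4, span 2
Factored form: p(x) = 2 ⊗ (x ⊕ (-4)) ⊗ (x ⊕ (-4)) ⊗ (x ⊕ 4/3) ⊗ (x ⊕ 4/3) ⊗ (x ⊕ 4/3)
Answer: roots = -4 (mult 2), 4/3 (mult 3)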